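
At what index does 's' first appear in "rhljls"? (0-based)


Input string: 'rhljls'
Target: 's'
Scanning left to right: s[0]='r', s[1]='h', s[2]='l', s[3]='j', s[4]='l', s[5]='s'
First match at index: 5


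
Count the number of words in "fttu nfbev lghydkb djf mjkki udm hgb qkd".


Input string: 'fttu nfbev lghydkb djf mjkki udm hgb qkd'
Operation: split by spaces
Words found: 'fttu', 'nfbev', 'lghydkb', 'djf', 'mjkki', 'udm', 'hgb', 'qkd'
Word count: 8


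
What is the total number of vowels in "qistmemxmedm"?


Input string: 'qistmemxmedm'
Operation: count vowels (a, e, i, o, u)
Scan: s[0]='q', s[1]='i' (vowel), s[2]='s', s[3]='t', s[4]='m', s[5]='e' (vowel), s[6]='m', s[7]='x', s[8]='m', s[9]='e' (vowel), s[10]='d', s[11]='m'
Vowels found: 3
Result: 3


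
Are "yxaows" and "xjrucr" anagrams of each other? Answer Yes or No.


String 1: 'yxaows' -> sorted: 'aoswxy'
String 2: 'xjrucr' -> sorted: 'cjrrux'
Compare sorted forms: 'aoswxy' != 'cjrrux'
Anagram: No


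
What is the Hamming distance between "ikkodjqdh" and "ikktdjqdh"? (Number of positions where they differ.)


String 1: 'ikkodjqdh'
String 2: 'ikktdjqdh'
Compare each position: pos 0: 'i'=='i', pos 1: 'k'=='k', pos 2: 'k'=='k', pos 3: 'o'!='t', pos 4: 'd'=='d', pos 5: 'j'=='j', pos 6: 'q'=='q', pos 7: 'd'=='d', pos 8: 'h'=='h'
Differing positions: 1
Hamming distance: 1


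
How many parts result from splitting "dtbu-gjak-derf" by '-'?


Input string: 'dtbu-gjak-derf'
Delimiter: '-'
Split result: 'dtbu', 'gjak', 'derf'
Number of parts: 3


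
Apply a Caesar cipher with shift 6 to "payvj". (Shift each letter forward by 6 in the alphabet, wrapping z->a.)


Input: 'payvj', shift = 6
Operation: for each letter, (position + 6) mod 26
Mapping: 'p'(15+6=21)->'v', 'a'(0+6=6)->'g', 'y'(24+6=30, 30 mod 26=4)->'e', 'v'(21+6=27, 27 mod 26=1)->'b', 'j'(9+6=15)->'p'
Result: vgebp


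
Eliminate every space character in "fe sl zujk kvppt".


Input string: 'fe sl zujk kvppt'
Operation: remove all spaces
Words: 'fe', 'sl', 'zujk', 'kvppt'
Join without spaces: feslzujkkvppt


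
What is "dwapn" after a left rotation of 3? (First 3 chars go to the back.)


Input: 'dwapn', shift = 3
Operation: split at index 3 and swap parts
Front part s[0:3] = 'dwa'
Back part s[3:] = 'pn'
Rotated = back + front = 'pn' + 'dwa'
Result: pndwa


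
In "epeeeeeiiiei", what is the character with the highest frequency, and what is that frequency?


Input: 'epeeeeeiiiei'
Operation: tally each character
Counts: 'e':7, 'i':4, 'p':1
Maximum: 'e' appears 7 times


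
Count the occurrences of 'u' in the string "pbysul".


Input string: 'pbysul'
Target character: 'u'
Scan each position: s[4]='u'
Matches found at indices: 4
Total: 1


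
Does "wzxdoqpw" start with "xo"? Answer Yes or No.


Input string: 'wzxdoqpw'
Prefix to check: 'xo'
First 2 characters of input: 'wz'
Match: False
Result: No


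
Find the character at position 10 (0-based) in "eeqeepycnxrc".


Input string: 'eeqeepycnxrc'
Operation: get character at index 10
Index mapping: s[0]='e', s[1]='e', s[2]='q', s[3]='e', s[4]='e', s[5]='p', s[6]='y', s[7]='c', s[8]='n', s[9]='x', s[10]='r'
Result: 'r'


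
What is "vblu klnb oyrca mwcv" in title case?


Input string: 'vblu klnb oyrca mwcv'
Operation: capitalize first letter of each word
Word transformations: 'vblu'->'Vblu', 'klnb'->'Klnb', 'oyrca'->'Oyrca', 'mwcv'->'Mwcv'
Result: Vblu Klnb Oyrca Mwcv


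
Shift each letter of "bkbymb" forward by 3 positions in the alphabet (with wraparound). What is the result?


Input: 'bkbymb', shift = 3
Operation: for each letter, (position + 3) mod 26
Mapping: 'b'(1+3=4)->'e', 'k'(10+3=13)->'n', 'b'(1+3=4)->'e', 'y'(24+3=27, 27 mod 26=1)->'b', 'm'(12+3=15)->'p', 'b'(1+3=4)->'e'
Result: enebpe


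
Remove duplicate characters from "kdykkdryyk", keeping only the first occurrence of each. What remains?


Input: 'kdykkdryyk'
Operation: keep first occurrence of each character
Scan: s[0]='k' new -> keep; s[1]='d' new -> keep; s[2]='y' new -> keep; s[3]='k' seen -> skip; s[4]='k' seen -> skip; s[5]='d' seen -> skip; s[6]='r' new -> keep; s[7]='y' seen -> skip; s[8]='y' seen -> skip; s[9]='k' seen -> skip
Result: kdyr


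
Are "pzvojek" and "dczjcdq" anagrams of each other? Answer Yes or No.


String 1: 'pzvojek' -> sorted: 'ejkopvz'
String 2: 'dczjcdq' -> sorted: 'ccddjqz'
Compare sorted forms: 'ejkopvz' != 'ccddjqz'
Anagram: No


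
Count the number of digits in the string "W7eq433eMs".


Input string: 'W7eq433eMs'
Operation: count digit characters (0-9)
Scan: 'W', '7'(digit), 'e', 'q', '4'(digit), '3'(digit), '3'(digit), 'e', 'M', 's'
Digits found: 4
Result: 4


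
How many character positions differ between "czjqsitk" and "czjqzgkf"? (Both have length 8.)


String 1: 'czjqsitk'
String 2: 'czjqzgkf'
Compare each position: pos 0: 'c'=='c', pos 1: 'z'=='z', pos 2: 'j'=='j', pos 3: 'q'=='q', pos 4: 's'!='z', pos 5: 'i'!='g', pos 6: 't'!='k', pos 7: 'k'!='f'
Differing positions: 4
Hamming distance: 4


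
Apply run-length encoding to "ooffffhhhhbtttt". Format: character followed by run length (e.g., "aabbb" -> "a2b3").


Input: 'ooffffhhhhbtttt'
Operation: identify consecutive runs
Runs: 'oo' -> o2, 'ffff' -> f4, 'hhhh' -> h4, 'b' -> b1, 'tttt' -> t4
Encoded: o2f4h4b1t4


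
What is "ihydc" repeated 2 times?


Input string: 'ihydc'
Operation: repeat 2 times
Concatenation: 'ihydc' + 'ihydc'
Result: ihydcihydc


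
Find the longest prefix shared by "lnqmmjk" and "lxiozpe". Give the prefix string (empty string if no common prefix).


String 1: 'lnqmmjk'
String 2: 'lxiozpe'
Compare position by position:
pos 0: 'l' vs 'l' match
pos 1: 'n' vs 'x' differ -> stop
Longest common prefix: "l" (length 1)


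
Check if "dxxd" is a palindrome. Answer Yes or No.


Input string: 'dxxd'
Reversed: 'dxxd'
Compare pairs: s[0]='d' vs s[3]='d' (match), s[1]='x' vs s[2]='x' (match)
Palindrome: Yes


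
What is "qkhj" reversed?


Input string: 'qkhj'
Operation: reverse character order
Original order: 'q' -> 'k' -> 'h' -> 'j'
Reversed order: 'j' -> 'h' -> 'k' -> 'q'
Result: jhkq


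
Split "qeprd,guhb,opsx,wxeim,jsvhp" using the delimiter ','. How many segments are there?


Input string: 'qeprd,guhb,opsx,wxeim,jsvhp'
Delimiter: ','
Split result: 'qeprd', 'guhb', 'opsx', 'wxeim', 'jsvhp'
Number of parts: 5


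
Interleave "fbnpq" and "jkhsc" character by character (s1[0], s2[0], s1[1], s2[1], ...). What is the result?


String 1: 'fbnpq'
String 2: 'jkhsc'
Operation: alternate characters
Pairs: 'f'+'j', 'b'+'k', 'n'+'h', 'p'+'s', 'q'+'c'
Result: fjbknhpsqc


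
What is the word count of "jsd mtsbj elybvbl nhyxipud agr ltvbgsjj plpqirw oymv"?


Input string: 'jsd mtsbj elybvbl nhyxipud agr ltvbgsjj plpqirw oymv'
Operation: split by spaces
Words found: 'jsd', 'mtsbj', 'elybvbl', 'nhyxipud', 'agr', 'ltvbgsjj', 'plpqirw', 'oymv'
Word count: 8


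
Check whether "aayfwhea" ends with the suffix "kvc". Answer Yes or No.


Input string: 'aayfwhea'
Suffix to check: 'kvc'
Last 3 characters of input: 'hea'
Match: False
Result: No


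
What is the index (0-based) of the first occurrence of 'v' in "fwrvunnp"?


Input string: 'fwrvunnp'
Target: 'v'
Scanning left to right: s[0]='f', s[1]='w', s[2]='r', s[3]='v'
First match at index: 3


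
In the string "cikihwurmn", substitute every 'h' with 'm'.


Input string: 'cikihwurmn'
Operation: replace 'h' with 'm'
Positions of 'h': 4
After replacement: cikimwurmn


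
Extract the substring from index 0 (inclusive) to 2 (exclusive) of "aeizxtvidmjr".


Input string: 'aeizxtvidmjr'
Operation: slice [0:2]
Extract characters: s[0]='a', s[1]='e'
Result: ae


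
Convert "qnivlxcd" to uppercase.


Input string: 'qnivlxcd'
Operation: convert each letter to uppercase
Mapping: 'q'->'Q', 'n'->'N', 'i'->'I', 'v'->'V', 'l'->'L', 'x'->'X', 'c'->'C', 'd'->'D'
Result: QNIVLXCD


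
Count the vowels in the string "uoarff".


Input string: 'uoarff'
Operation: count vowels (a, e, i, o, u)
Scan: s[0]='u' (vowel), s[1]='o' (vowel), s[2]='a' (vowel), s[3]='r', s[4]='f', s[5]='f'
Vowels found: 3
Result: 3


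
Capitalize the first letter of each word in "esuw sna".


Input string: 'esuw sna'
Operation: capitalize first letter of each word
Word transformations: 'esuw'->'Esuw', 'sna'->'Sna'
Result: Esuw Sna


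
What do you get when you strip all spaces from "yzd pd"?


Input string: 'yzd pd'
Operation: remove all spaces
Words: 'yzd', 'pd'
Join without spaces: yzdpd


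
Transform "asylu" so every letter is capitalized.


Input string: 'asylu'
Operation: convert each letter to uppercase
Mapping: 'a'->'A', 's'->'S', 'y'->'Y', 'l'->'L', 'u'->'U'
Result: ASYLU


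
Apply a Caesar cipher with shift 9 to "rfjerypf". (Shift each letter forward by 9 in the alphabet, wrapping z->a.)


Input: 'rfjerypf', shift = 9
Operation: for each letter, (position + 9) mod 26
Mapping: 'r'(17+9=26, 26 mod 26=0)->'a', 'f'(5+9=14)->'o', 'j'(9+9=18)->'s', 'e'(4+9=13)->'n', 'r'(17+9=26, 26 mod 26=0)->'a', 'y'(24+9=33, 33 mod 26=7)->'h', 'p'(15+9=24)->'y', 'f'(5+9=14)->'o'
Result: aosnahyo


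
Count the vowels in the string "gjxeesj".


Input string: 'gjxeesj'
Operation: count vowels (a, e, i, o, u)
Scan: s[0]='g', s[1]='j', s[2]='x', s[3]='e' (vowel), s[4]='e' (vowel), s[5]='s', s[6]='j'
Vowels found: 2
Result: 2


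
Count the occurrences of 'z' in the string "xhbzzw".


Input string: 'xhbzzw'
Target character: 'z'
Scan each position: s[3]='z', s[4]='z'
Matches found at indices: 3, 4
Total: 2


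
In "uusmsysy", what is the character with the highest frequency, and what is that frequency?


Input: 'uusmsysy'
Operation: tally each character
Counts: 'm':1, 's':3, 'u':2, 'y':2
Maximum: 's' appears 3 times


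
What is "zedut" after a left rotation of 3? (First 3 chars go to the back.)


Input: 'zedut', shift = 3
Operation: split at index 3 and swap parts
Front part s[0:3] = 'zed'
Back part s[3:] = 'ut'
Rotated = back + front = 'ut' + 'zed'
Result: utzed


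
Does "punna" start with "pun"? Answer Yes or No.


Input string: 'punna'
Prefix to check: 'pun'
First 3 characters of input: 'pun'
Match: True
Result: Yes


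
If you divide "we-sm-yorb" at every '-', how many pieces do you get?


Input string: 'we-sm-yorb'
Delimiter: '-'
Split result: 'we', 'sm', 'yorb'
Number of parts: 3


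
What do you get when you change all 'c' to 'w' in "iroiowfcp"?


Input string: 'iroiowfcp'
Operation: replace 'c' with 'w'
Positions of 'c': 7
After replacement: iroiowfwp


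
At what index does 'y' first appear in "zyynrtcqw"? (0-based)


Input string: 'zyynrtcqw'
Target: 'y'
Scanning left to right: s[0]='z', s[1]='y'
First match at index: 1


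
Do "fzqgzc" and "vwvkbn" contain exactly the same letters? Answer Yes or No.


String 1: 'fzqgzc' -> sorted: 'cfgqzz'
String 2: 'vwvkbn' -> sorted: 'bknvvw'
Compare sorted forms: 'cfgqzz' != 'bknvvw'
Anagram: No


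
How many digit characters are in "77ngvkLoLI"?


Input string: '77ngvkLoLI'
Operation: count digit characters (0-9)
Scan: '7'(digit), '7'(digit), 'n', 'g', 'v', 'k', 'L', 'o', 'L', 'I'
Digits found: 2
Result: 2


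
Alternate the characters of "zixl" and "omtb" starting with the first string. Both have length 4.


String 1: 'zixl'
String 2: 'omtb'
Operation: alternate characters
Pairs: 'z'+'o', 'i'+'m', 'x'+'t', 'l'+'b'
Result: zoimxtlb


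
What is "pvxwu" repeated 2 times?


Input string: 'pvxwu'
Operation: repeat 2 times
Concatenation: 'pvxwu' + 'pvxwu'
Result: pvxwupvxwu


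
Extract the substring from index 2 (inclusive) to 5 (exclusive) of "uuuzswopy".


Input string: 'uuuzswopy'
Operation: slice [2:5]
Extract characters: s[2]='u', s[3]='z', s[4]='s'
Result: uzs


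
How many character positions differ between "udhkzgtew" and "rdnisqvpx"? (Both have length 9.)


String 1: 'udhkzgtew'
String 2: 'rdnisqvpx'
Compare each position: pos 0: 'u'!='r', pos 1: 'd'=='d', pos 2: 'h'!='n', pos 3: 'k'!='i', pos 4: 'z'!='s', pos 5: 'g'!='q', pos 6: 't'!='v', pos 7: 'e'!='p', pos 8: 'w'!='x'
Differing positions: 8
Hamming distance: 8


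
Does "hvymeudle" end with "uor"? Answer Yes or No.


Input string: 'hvymeudle'
Suffix to check: 'uor'
Last 3 characters of input: 'dle'
Match: False
Result: No


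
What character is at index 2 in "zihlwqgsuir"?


Input string: 'zihlwqgsuir'
Operation: get character at index 2
Index mapping: s[0]='z', s[1]='i', s[2]='h'
Result: 'h'


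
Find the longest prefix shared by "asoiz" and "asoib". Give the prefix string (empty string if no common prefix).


String 1: 'asoiz'
String 2: 'asoib'
Compare position by position:
pos 0: 'a' vs 'a' match
pos 1: 's' vs 's' match
pos 2: 'o' vs 'o' match
pos 3: 'i' vs 'i' match
pos 4: 'z' vs 'b' differ -> stop
Longest common prefix: "asoi" (length 4)


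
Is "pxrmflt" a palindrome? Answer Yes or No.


Input string: 'pxrmflt'
Reversed: 'tlfmrxp'
Compare pairs: s[0]='p' vs s[6]='t' (mismatch), s[1]='x' vs s[5]='l' (mismatch), s[2]='r' vs s[4]='f' (mismatch)
Palindrome: No


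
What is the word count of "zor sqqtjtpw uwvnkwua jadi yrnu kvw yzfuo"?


Input string: 'zor sqqtjtpw uwvnkwua jadi yrnu kvw yzfuo'
Operation: split by spaces
Words found: 'zor', 'sqqtjtpw', 'uwvnkwua', 'jadi', 'yrnu', 'kvw', 'yzfuo'
Word count: 7


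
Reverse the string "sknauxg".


Input string: 'sknauxg'
Operation: reverse character order
Original order: 's' -> 'k' -> 'n' -> 'a' -> 'u' -> 'x' -> 'g'
Reversed order: 'g' -> 'x' -> 'u' -> 'a' -> 'n' -> 'k' -> 's'
Result: gxuanks


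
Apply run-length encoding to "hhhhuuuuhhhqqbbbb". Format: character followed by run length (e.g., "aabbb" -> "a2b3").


Input: 'hhhhuuuuhhhqqbbbb'
Operation: identify consecutive runs
Runs: 'hhhh' -> h4, 'uuuu' -> u4, 'hhh' -> h3, 'qq' -> q2, 'bbbb' -> b4
Encoded: h4u4h3q2b4


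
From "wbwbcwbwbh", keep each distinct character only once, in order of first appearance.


Input: 'wbwbcwbwbh'
Operation: keep first occurrence of each character
Scan: s[0]='w' new -> keep; s[1]='b' new -> keep; s[2]='w' seen -> skip; s[3]='b' seen -> skip; s[4]='c' new -> keep; s[5]='w' seen -> skip; s[6]='b' seen -> skip; s[7]='w' seen -> skip; s[8]='b' seen -> skip; s[9]='h' new -> keep
Result: wbch


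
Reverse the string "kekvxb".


Input string: 'kekvxb'
Operation: reverse character order
Original order: 'k' -> 'e' -> 'k' -> 'v' -> 'x' -> 'b'
Reversed order: 'b' -> 'x' -> 'v' -> 'k' -> 'e' -> 'k'
Result: bxvkek


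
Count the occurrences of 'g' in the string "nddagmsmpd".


Input string: 'nddagmsmpd'
Target character: 'g'
Scan each position: s[4]='g'
Matches found at indices: 4
Total: 1


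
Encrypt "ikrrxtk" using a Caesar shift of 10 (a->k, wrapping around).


Input: 'ikrrxtk', shift = 10
Operation: for each letter, (position + 10) mod 26
Mapping: 'i'(8+10=18)->'s', 'k'(10+10=20)->'u', 'r'(17+10=27, 27 mod 26=1)->'b', 'r'(17+10=27, 27 mod 26=1)->'b', 'x'(23+10=33, 33 mod 26=7)->'h', 't'(19+10=29, 29 mod 26=3)->'d', 'k'(10+10=20)->'u'
Result: subbhdu


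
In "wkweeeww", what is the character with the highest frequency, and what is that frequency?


Input: 'wkweeeww'
Operation: tally each character
Counts: 'e':3, 'k':1, 'w':4
Maximum: 'w' appears 4 times


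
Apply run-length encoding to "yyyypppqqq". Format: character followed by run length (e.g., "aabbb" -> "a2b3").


Input: 'yyyypppqqq'
Operation: identify consecutive runs
Runs: 'yyyy' -> y4, 'ppp' -> p3, 'qqq' -> q3
Encoded: y4p3q3


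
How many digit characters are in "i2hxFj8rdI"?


Input string: 'i2hxFj8rdI'
Operation: count digit characters (0-9)
Scan: 'i', '2'(digit), 'h', 'x', 'F', 'j', '8'(digit), 'r', 'd', 'I'
Digits found: 2
Result: 2


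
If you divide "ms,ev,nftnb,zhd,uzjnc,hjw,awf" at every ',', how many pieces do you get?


Input string: 'ms,ev,nftnb,zhd,uzjnc,hjw,awf'
Delimiter: ','
Split result: 'ms', 'ev', 'nftnb', 'zhd', 'uzjnc', 'hjw', 'awf'
Number of parts: 7


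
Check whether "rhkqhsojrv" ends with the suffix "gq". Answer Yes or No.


Input string: 'rhkqhsojrv'
Suffix to check: 'gq'
Last 2 characters of input: 'rv'
Match: False
Result: No


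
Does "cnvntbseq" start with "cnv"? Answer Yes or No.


Input string: 'cnvntbseq'
Prefix to check: 'cnv'
First 3 characters of input: 'cnv'
Match: True
Result: Yes


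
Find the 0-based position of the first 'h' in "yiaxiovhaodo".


Input string: 'yiaxiovhaodo'
Target: 'h'
Scanning left to right: s[0]='y', s[1]='i', s[2]='a', s[3]='x', s[4]='i', s[5]='o', s[6]='v', s[7]='h'
First match at index: 7


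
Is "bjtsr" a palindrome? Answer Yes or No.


Input string: 'bjtsr'
Reversed: 'rstjb'
Compare pairs: s[0]='b' vs s[4]='r' (mismatch), s[1]='j' vs s[3]='s' (mismatch)
Palindrome: No


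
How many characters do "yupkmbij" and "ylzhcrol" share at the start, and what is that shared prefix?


String 1: 'yupkmbij'
String 2: 'ylzhcrol'
Compare position by position:
pos 0: 'y' vs 'y' match
pos 1: 'u' vs 'l' differ -> stop
Longest common prefix: "y" (length 1)


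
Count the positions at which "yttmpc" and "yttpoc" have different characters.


String 1: 'yttmpc'
String 2: 'yttpoc'
Compare each position: pos 0: 'y'=='y', pos 1: 't'=='t', pos 2: 't'=='t', pos 3: 'm'!='p', pos 4: 'p'!='o', pos 5: 'c'=='c'
Differing positions: 2
Hamming distance: 2


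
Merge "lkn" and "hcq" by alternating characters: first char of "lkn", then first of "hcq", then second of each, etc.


String 1: 'lkn'
String 2: 'hcq'
Operation: alternate characters
Pairs: 'l'+'h', 'k'+'c', 'n'+'q'
Result: lhkcnq


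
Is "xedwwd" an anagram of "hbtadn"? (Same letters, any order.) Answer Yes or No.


String 1: 'hbtadn' -> sorted: 'abdhnt'
String 2: 'xedwwd' -> sorted: 'ddewwx'
Compare sorted forms: 'abdhnt' != 'ddewwx'
Anagram: No


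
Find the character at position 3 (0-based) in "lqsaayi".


Input string: 'lqsaayi'
Operation: get character at index 3
Index mapping: s[0]='l', s[1]='q', s[2]='s', s[3]='a'
Result: 'a'


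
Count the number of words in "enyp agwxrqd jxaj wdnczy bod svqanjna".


Input string: 'enyp agwxrqd jxaj wdnczy bod svqanjna'
Operation: split by spaces
Words found: 'enyp', 'agwxrqd', 'jxaj', 'wdnczy', 'bod', 'svqanjna'
Word count: 6


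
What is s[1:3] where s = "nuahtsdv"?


Input string: 'nuahtsdv'
Operation: slice [1:3]
Extract characters: s[1]='u', s[2]='a'
Result: ua


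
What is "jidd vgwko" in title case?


Input string: 'jidd vgwko'
Operation: capitalize first letter of each word
Word transformations: 'jidd'->'Jidd', 'vgwko'->'Vgwko'
Result: Jidd Vgwko


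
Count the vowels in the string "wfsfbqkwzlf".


Input string: 'wfsfbqkwzlf'
Operation: count vowels (a, e, i, o, u)
Scan: s[0]='w', s[1]='f', s[2]='s', s[3]='f', s[4]='b', s[5]='q', s[6]='k', s[7]='w', s[8]='z', s[9]='l', s[10]='f'
Vowels found: 0
Result: 0


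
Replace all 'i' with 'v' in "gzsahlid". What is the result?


Input string: 'gzsahlid'
Operation: replace 'i' with 'v'
Positions of 'i': 6
After replacement: gzsahlvd


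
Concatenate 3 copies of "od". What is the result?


Input string: 'od'
Operation: repeat 3 times
Concatenation: 'od' + 'od' + 'od'
Result: ododod


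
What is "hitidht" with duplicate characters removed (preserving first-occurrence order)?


Input: 'hitidht'
Operation: keep first occurrence of each character
Scan: s[0]='h' new -> keep; s[1]='i' new -> keep; s[2]='t' new -> keep; s[3]='i' seen -> skip; s[4]='d' new -> keep; s[5]='h' seen -> skip; s[6]='t' seen -> skip
Result: hitd


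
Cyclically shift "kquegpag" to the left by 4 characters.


Input: 'kquegpag', shift = 4
Operation: split at index 4 and swap parts
Front part s[0:4] = 'kque'
Back part s[4:] = 'gpag'
Rotated = back + front = 'gpag' + 'kque'
Result: gpagkque


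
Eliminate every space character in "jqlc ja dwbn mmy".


Input string: 'jqlc ja dwbn mmy'
Operation: remove all spaces
Words: 'jqlc', 'ja', 'dwbn', 'mmy'
Join without spaces: jqlcjadwbnmmy


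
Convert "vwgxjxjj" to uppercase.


Input string: 'vwgxjxjj'
Operation: convert each letter to uppercase
Mapping: 'v'->'V', 'w'->'W', 'g'->'G', 'x'->'X', 'j'->'J', 'x'->'X', 'j'->'J', 'j'->'J'
Result: VWGXJXJJ


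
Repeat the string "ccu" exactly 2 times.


Input string: 'ccu'
Operation: repeat 2 times
Concatenation: 'ccu' + 'ccu'
Result: ccuccu


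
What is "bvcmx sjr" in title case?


Input string: 'bvcmx sjr'
Operation: capitalize first letter of each word
Word transformations: 'bvcmx'->'Bvcmx', 'sjr'->'Sjr'
Result: Bvcmx Sjr


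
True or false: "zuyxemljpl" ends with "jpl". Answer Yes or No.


Input string: 'zuyxemljpl'
Suffix to check: 'jpl'
Last 3 characters of input: 'jpl'
Match: True
Result: Yes


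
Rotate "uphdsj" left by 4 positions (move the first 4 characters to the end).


Input: 'uphdsj', shift = 4
Operation: split at index 4 and swap parts
Front part s[0:4] = 'uphd'
Back part s[4:] = 'sj'
Rotated = back + front = 'sj' + 'uphd'
Result: sjuphd


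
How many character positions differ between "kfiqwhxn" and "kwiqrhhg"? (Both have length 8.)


String 1: 'kfiqwhxn'
String 2: 'kwiqrhhg'
Compare each position: pos 0: 'k'=='k', pos 1: 'f'!='w', pos 2: 'i'=='i', pos 3: 'q'=='q', pos 4: 'w'!='r', pos 5: 'h'=='h', pos 6: 'x'!='h', pos 7: 'n'!='g'
Differing positions: 4
Hamming distance: 4


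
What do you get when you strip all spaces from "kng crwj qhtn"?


Input string: 'kng crwj qhtn'
Operation: remove all spaces
Words: 'kng', 'crwj', 'qhtn'
Join without spaces: kngcrwjqhtn


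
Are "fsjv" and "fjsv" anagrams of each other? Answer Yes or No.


String 1: 'fsjv' -> sorted: 'fjsv'
String 2: 'fjsv' -> sorted: 'fjsv'
Compare sorted forms: 'fjsv' == 'fjsv'
Anagram: Yes


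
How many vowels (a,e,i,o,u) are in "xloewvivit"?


Input string: 'xloewvivit'
Operation: count vowels (a, e, i, o, u)
Scan: s[0]='x', s[1]='l', s[2]='o' (vowel), s[3]='e' (vowel), s[4]='w', s[5]='v', s[6]='i' (vowel), s[7]='v', s[8]='i' (vowel), s[9]='t'
Vowels found: 4
Result: 4


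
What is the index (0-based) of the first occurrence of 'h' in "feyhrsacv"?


Input string: 'feyhrsacv'
Target: 'h'
Scanning left to right: s[0]='f', s[1]='e', s[2]='y', s[3]='h'
First match at index: 3


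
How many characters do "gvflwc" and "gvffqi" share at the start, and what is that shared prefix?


String 1: 'gvflwc'
String 2: 'gvffqi'
Compare position by position:
pos 0: 'g' vs 'g' match
pos 1: 'v' vs 'v' match
pos 2: 'f' vs 'f' match
pos 3: 'l' vs 'f' differ -> stop
Longest common prefix: "gvf" (length 3)


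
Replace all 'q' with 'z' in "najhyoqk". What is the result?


Input string: 'najhyoqk'
Operation: replace 'q' with 'z'
Positions of 'q': 6
After replacement: najhyozk


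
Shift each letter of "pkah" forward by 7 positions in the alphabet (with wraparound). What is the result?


Input: 'pkah', shift = 7
Operation: for each letter, (position + 7) mod 26
Mapping: 'p'(15+7=22)->'w', 'k'(10+7=17)->'r', 'a'(0+7=7)->'h', 'h'(7+7=14)->'o'
Result: wrho


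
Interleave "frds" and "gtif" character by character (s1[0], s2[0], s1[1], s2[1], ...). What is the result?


String 1: 'frds'
String 2: 'gtif'
Operation: alternate characters
Pairs: 'f'+'g', 'r'+'t', 'd'+'i', 's'+'f'
Result: fgrtdisf


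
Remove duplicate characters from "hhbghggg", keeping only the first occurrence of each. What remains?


Input: 'hhbghggg'
Operation: keep first occurrence of each character
Scan: s[0]='h' new -> keep; s[1]='h' seen -> skip; s[2]='b' new -> keep; s[3]='g' new -> keep; s[4]='h' seen -> skip; s[5]='g' seen -> skip; s[6]='g' seen -> skip; s[7]='g' seen -> skip
Result: hbg


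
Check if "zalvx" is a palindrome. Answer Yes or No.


Input string: 'zalvx'
Reversed: 'xvlaz'
Compare pairs: s[0]='z' vs s[4]='x' (mismatch), s[1]='a' vs s[3]='v' (mismatch)
Palindrome: No


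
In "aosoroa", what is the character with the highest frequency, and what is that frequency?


Input: 'aosoroa'
Operation: tally each character
Counts: 'a':2, 'o':3, 'r':1, 's':1
Maximum: 'o' appears 3 times


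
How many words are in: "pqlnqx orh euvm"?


Input string: 'pqlnqx orh euvm'
Operation: split by spaces
Words found: 'pqlnqx', 'orh', 'euvm'
Word count: 3


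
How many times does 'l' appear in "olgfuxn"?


Input string: 'olgfuxn'
Target character: 'l'
Scan each position: s[1]='l'
Matches found at indices: 1
Total: 1


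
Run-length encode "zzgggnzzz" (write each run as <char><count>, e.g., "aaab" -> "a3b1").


Input: 'zzgggnzzz'
Operation: identify consecutive runs
Runs: 'zz' -> z2, 'ggg' -> g3, 'n' -> n1, 'zzz' -> z3
Encoded: z2g3n1z3


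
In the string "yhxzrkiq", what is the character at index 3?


Input string: 'yhxzrkiq'
Operation: get character at index 3
Index mapping: s[0]='y', s[1]='h', s[2]='x', s[3]='z'
Result: 'z'


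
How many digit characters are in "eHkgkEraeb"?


Input string: 'eHkgkEraeb'
Operation: count digit characters (0-9)
Scan: 'e', 'H', 'k', 'g', 'k', 'E', 'r', 'a', 'e', 'b'
Digits found: 0
Result: 0


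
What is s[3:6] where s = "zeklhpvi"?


Input string: 'zeklhpvi'
Operation: slice [3:6]
Extract characters: s[3]='l', s[4]='h', s[5]='p'
Result: lhp


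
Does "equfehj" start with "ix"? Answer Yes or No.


Input string: 'equfehj'
Prefix to check: 'ix'
First 2 characters of input: 'eq'
Match: False
Result: No


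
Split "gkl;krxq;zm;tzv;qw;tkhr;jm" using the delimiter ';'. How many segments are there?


Input string: 'gkl;krxq;zm;tzv;qw;tkhr;jm'
Delimiter: ';'
Split result: 'gkl', 'krxq', 'zm', 'tzv', 'qw', 'tkhr', 'jm'
Number of parts: 7


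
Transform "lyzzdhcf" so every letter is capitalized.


Input string: 'lyzzdhcf'
Operation: convert each letter to uppercase
Mapping: 'l'->'L', 'y'->'Y', 'z'->'Z', 'z'->'Z', 'd'->'D', 'h'->'H', 'c'->'C', 'f'->'F'
Result: LYZZDHCF


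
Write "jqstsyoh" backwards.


Input string: 'jqstsyoh'
Operation: reverse character order
Original order: 'j' -> 'q' -> 's' -> 't' -> 's' -> 'y' -> 'o' -> 'h'
Reversed order: 'h' -> 'o' -> 'y' -> 's' -> 't' -> 's' -> 'q' -> 'j'
Result: hoystsqj


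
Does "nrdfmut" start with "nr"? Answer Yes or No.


Input string: 'nrdfmut'
Prefix to check: 'nr'
First 2 characters of input: 'nr'
Match: True
Result: Yes


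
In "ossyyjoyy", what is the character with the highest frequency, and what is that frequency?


Input: 'ossyyjoyy'
Operation: tally each character
Counts: 'j':1, 'o':2, 's':2, 'y':4
Maximum: 'y' appears 4 times


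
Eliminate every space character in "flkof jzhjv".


Input string: 'flkof jzhjv'
Operation: remove all spaces
Words: 'flkof', 'jzhjv'
Join without spaces: flkofjzhjv


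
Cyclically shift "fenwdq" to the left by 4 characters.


Input: 'fenwdq', shift = 4
Operation: split at index 4 and swap parts
Front part s[0:4] = 'fenw'
Back part s[4:] = 'dq'
Rotated = back + front = 'dq' + 'fenw'
Result: dqfenw


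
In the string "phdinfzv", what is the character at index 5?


Input string: 'phdinfzv'
Operation: get character at index 5
Index mapping: s[0]='p', s[1]='h', s[2]='d', s[3]='i', s[4]='n', s[5]='f'
Result: 'f'


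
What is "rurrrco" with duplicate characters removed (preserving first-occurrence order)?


Input: 'rurrrco'
Operation: keep first occurrence of each character
Scan: s[0]='r' new -> keep; s[1]='u' new -> keep; s[2]='r' seen -> skip; s[3]='r' seen -> skip; s[4]='r' seen -> skip; s[5]='c' new -> keep; s[6]='o' new -> keep
Result: ruco


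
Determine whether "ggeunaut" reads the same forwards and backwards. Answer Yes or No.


Input string: 'ggeunaut'
Reversed: 'tuanuegg'
Compare pairs: s[0]='g' vs s[7]='t' (mismatch), s[1]='g' vs s[6]='u' (mismatch), s[2]='e' vs s[5]='a' (mismatch), s[3]='u' vs s[4]='n' (mismatch)
Palindrome: No


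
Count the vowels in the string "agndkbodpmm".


Input string: 'agndkbodpmm'
Operation: count vowels (a, e, i, o, u)
Scan: s[0]='a' (vowel), s[1]='g', s[2]='n', s[3]='d', s[4]='k', s[5]='b', s[6]='o' (vowel), s[7]='d', s[8]='p', s[9]='m', s[10]='m'
Vowels found: 2
Result: 2


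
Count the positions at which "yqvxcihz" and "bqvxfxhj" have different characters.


String 1: 'yqvxcihz'
String 2: 'bqvxfxhj'
Compare each position: pos 0: 'y'!='b', pos 1: 'q'=='q', pos 2: 'v'=='v', pos 3: 'x'=='x', pos 4: 'c'!='f', pos 5: 'i'!='x', pos 6: 'h'=='h', pos 7: 'z'!='j'
Differing positions: 4
Hamming distance: 4


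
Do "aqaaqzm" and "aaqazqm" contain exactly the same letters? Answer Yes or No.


String 1: 'aqaaqzm' -> sorted: 'aaamqqz'
String 2: 'aaqazqm' -> sorted: 'aaamqqz'
Compare sorted forms: 'aaamqqz' == 'aaamqqz'
Anagram: Yes


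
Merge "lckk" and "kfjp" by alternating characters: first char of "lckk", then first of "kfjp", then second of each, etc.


String 1: 'lckk'
String 2: 'kfjp'
Operation: alternate characters
Pairs: 'l'+'k', 'c'+'f', 'k'+'j', 'k'+'p'
Result: lkcfkjkp


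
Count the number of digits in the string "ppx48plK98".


Input string: 'ppx48plK98'
Operation: count digit characters (0-9)
Scan: 'p', 'p', 'x', '4'(digit), '8'(digit), 'p', 'l', 'K', '9'(digit), '8'(digit)
Digits found: 4
Result: 4


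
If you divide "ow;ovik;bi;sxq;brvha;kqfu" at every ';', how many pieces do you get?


Input string: 'ow;ovik;bi;sxq;brvha;kqfu'
Delimiter: ';'
Split result: 'ow', 'ovik', 'bi', 'sxq', 'brvha', 'kqfu'
Number of parts: 6


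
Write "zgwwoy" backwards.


Input string: 'zgwwoy'
Operation: reverse character order
Original order: 'z' -> 'g' -> 'w' -> 'w' -> 'o' -> 'y'
Reversed order: 'y' -> 'o' -> 'w' -> 'w' -> 'g' -> 'z'
Result: yowwgz


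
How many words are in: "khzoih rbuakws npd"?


Input string: 'khzoih rbuakws npd'
Operation: split by spaces
Words found: 'khzoih', 'rbuakws', 'npd'
Word count: 3


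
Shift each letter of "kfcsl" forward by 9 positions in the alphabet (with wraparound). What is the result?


Input: 'kfcsl', shift = 9
Operation: for each letter, (position + 9) mod 26
Mapping: 'k'(10+9=19)->'t', 'f'(5+9=14)->'o', 'c'(2+9=11)->'l', 's'(18+9=27, 27 mod 26=1)->'b', 'l'(11+9=20)->'u'
Result: tolbu


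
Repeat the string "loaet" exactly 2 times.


Input string: 'loaet'
Operation: repeat 2 times
Concatenation: 'loaet' + 'loaet'
Result: loaetloaet


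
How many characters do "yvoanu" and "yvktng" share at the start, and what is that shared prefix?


String 1: 'yvoanu'
String 2: 'yvktng'
Compare position by position:
pos 0: 'y' vs 'y' match
pos 1: 'v' vs 'v' match
pos 2: 'o' vs 'k' differ -> stop
Longest common prefix: "yv" (length 2)


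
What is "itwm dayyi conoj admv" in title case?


Input string: 'itwm dayyi conoj admv'
Operation: capitalize first letter of each word
Word transformations: 'itwm'->'Itwm', 'dayyi'->'Dayyi', 'conoj'->'Conoj', 'admv'->'Admv'
Result: Itwm Dayyi Conoj Admv


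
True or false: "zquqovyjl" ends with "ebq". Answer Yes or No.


Input string: 'zquqovyjl'
Suffix to check: 'ebq'
Last 3 characters of input: 'yjl'
Match: False
Result: No


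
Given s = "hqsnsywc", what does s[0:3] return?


Input string: 'hqsnsywc'
Operation: slice [0:3]
Extract characters: s[0]='h', s[1]='q', s[2]='s'
Result: hqs


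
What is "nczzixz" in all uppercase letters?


Input string: 'nczzixz'
Operation: convert each letter to uppercase
Mapping: 'n'->'N', 'c'->'C', 'z'->'Z', 'z'->'Z', 'i'->'I', 'x'->'X', 'z'->'Z'
Result: NCZZIXZ


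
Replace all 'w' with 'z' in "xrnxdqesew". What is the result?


Input string: 'xrnxdqesew'
Operation: replace 'w' with 'z'
Positions of 'w': 9
After replacement: xrnxdqesez


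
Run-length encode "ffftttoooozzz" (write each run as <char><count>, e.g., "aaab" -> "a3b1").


Input: 'ffftttoooozzz'
Operation: identify consecutive runs
Runs: 'fff' -> f3, 'ttt' -> t3, 'oooo' -> o4, 'zzz' -> z3
Encoded: f3t3o4z3


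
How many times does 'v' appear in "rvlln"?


Input string: 'rvlln'
Target character: 'v'
Scan each position: s[1]='v'
Matches found at indices: 1
Total: 1


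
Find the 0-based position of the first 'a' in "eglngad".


Input string: 'eglngad'
Target: 'a'
Scanning left to right: s[0]='e', s[1]='g', s[2]='l', s[3]='n', s[4]='g', s[5]='a'
First match at index: 5


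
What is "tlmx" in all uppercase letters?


Input string: 'tlmx'
Operation: convert each letter to uppercase
Mapping: 't'->'T', 'l'->'L', 'm'->'M', 'x'->'X'
Result: TLMX


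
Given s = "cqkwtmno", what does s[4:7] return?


Input string: 'cqkwtmno'
Operation: slice [4:7]
Extract characters: s[4]='t', s[5]='m', s[6]='n'
Result: tmn


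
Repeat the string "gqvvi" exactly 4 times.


Input string: 'gqvvi'
Operation: repeat 4 times
Concatenation: 'gqvvi' + 'gqvvi' + 'gqvvi' + 'gqvvi'
Result: gqvvigqvvigqvvigqvvi


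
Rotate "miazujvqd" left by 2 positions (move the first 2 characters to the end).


Input: 'miazujvqd', shift = 2
Operation: split at index 2 and swap parts
Front part s[0:2] = 'mi'
Back part s[2:] = 'azujvqd'
Rotated = back + front = 'azujvqd' + 'mi'
Result: azujvqdmi


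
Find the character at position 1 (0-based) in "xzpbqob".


Input string: 'xzpbqob'
Operation: get character at index 1
Index mapping: s[0]='x', s[1]='z'
Result: 'z'


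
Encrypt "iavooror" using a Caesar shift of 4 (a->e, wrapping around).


Input: 'iavooror', shift = 4
Operation: for each letter, (position + 4) mod 26
Mapping: 'i'(8+4=12)->'m', 'a'(0+4=4)->'e', 'v'(21+4=25)->'z', 'o'(14+4=18)->'s', 'o'(14+4=18)->'s', 'r'(17+4=21)->'v', 'o'(14+4=18)->'s', 'r'(17+4=21)->'v'
Result: mezssvsv


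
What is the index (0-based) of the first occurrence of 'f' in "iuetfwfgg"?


Input string: 'iuetfwfgg'
Target: 'f'
Scanning left to right: s[0]='i', s[1]='u', s[2]='e', s[3]='t', s[4]='f'
First match at index: 4


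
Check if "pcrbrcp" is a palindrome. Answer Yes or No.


Input string: 'pcrbrcp'
Reversed: 'pcrbrcp'
Compare pairs: s[0]='p' vs s[6]='p' (match), s[1]='c' vs s[5]='c' (match), s[2]='r' vs s[4]='r' (match)
Palindrome: Yes


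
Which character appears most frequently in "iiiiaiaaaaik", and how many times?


Input: 'iiiiaiaaaaik'
Operation: tally each character
Counts: 'a':5, 'i':6, 'k':1
Maximum: 'i' appears 6 times


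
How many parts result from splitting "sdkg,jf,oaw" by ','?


Input string: 'sdkg,jf,oaw'
Delimiter: ','
Split result: 'sdkg', 'jf', 'oaw'
Number of parts: 3


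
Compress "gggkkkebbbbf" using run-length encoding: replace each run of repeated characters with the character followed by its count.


Input: 'gggkkkebbbbf'
Operation: identify consecutive runs
Runs: 'ggg' -> g3, 'kkk' -> k3, 'e' -> e1, 'bbbb' -> b4, 'f' -> f1
Encoded: g3k3e1b4f1


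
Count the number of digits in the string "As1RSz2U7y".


Input string: 'As1RSz2U7y'
Operation: count digit characters (0-9)
Scan: 'A', 's', '1'(digit), 'R', 'S', 'z', '2'(digit), 'U', '7'(digit), 'y'
Digits found: 3
Result: 3


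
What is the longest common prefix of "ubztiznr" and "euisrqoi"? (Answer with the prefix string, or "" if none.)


String 1: 'ubztiznr'
String 2: 'euisrqoi'
Compare position by position:
pos 0: 'u' vs 'e' differ -> stop
Longest common prefix: "" (length 0)


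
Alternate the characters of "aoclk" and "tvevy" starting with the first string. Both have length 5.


String 1: 'aoclk'
String 2: 'tvevy'
Operation: alternate characters
Pairs: 'a'+'t', 'o'+'v', 'c'+'e', 'l'+'v', 'k'+'y'
Result: atovcelvky


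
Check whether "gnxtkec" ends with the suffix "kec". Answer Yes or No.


Input string: 'gnxtkec'
Suffix to check: 'kec'
Last 3 characters of input: 'kec'
Match: True
Result: Yes


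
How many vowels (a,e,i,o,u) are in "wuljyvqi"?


Input string: 'wuljyvqi'
Operation: count vowels (a, e, i, o, u)
Scan: s[0]='w', s[1]='u' (vowel), s[2]='l', s[3]='j', s[4]='y', s[5]='v', s[6]='q', s[7]='i' (vowel)
Vowels found: 2
Result: 2


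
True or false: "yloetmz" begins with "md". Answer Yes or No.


Input string: 'yloetmz'
Prefix to check: 'md'
First 2 characters of input: 'yl'
Match: False
Result: No


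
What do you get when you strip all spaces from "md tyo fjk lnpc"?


Input string: 'md tyo fjk lnpc'
Operation: remove all spaces
Words: 'md', 'tyo', 'fjk', 'lnpc'
Join without spaces: mdtyofjklnpc


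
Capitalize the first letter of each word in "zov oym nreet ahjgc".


Input string: 'zov oym nreet ahjgc'
Operation: capitalize first letter of each word
Word transformations: 'zov'->'Zov', 'oym'->'Oym', 'nreet'->'Nreet', 'ahjgc'->'Ahjgc'
Result: Zov Oym Nreet Ahjgc


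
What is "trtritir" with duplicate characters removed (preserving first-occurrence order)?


Input: 'trtritir'
Operation: keep first occurrence of each character
Scan: s[0]='t' new -> keep; s[1]='r' new -> keep; s[2]='t' seen -> skip; s[3]='r' seen -> skip; s[4]='i' new -> keep; s[5]='t' seen -> skip; s[6]='i' seen -> skip; s[7]='r' seen -> skip
Result: tri


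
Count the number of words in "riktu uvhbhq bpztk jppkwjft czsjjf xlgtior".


Input string: 'riktu uvhbhq bpztk jppkwjft czsjjf xlgtior'
Operation: split by spaces
Words found: 'riktu', 'uvhbhq', 'bpztk', 'jppkwjft', 'czsjjf', 'xlgtior'
Word count: 6


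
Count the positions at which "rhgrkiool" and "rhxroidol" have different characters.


String 1: 'rhgrkiool'
String 2: 'rhxroidol'
Compare each position: pos 0: 'r'=='r', pos 1: 'h'=='h', pos 2: 'g'!='x', pos 3: 'r'=='r', pos 4: 'k'!='o', pos 5: 'i'=='i', pos 6: 'o'!='d', pos 7: 'o'=='o', pos 8: 'l'=='l'
Differing positions: 3
Hamming distance: 3


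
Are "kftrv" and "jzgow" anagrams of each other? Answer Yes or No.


String 1: 'kftrv' -> sorted: 'fkrtv'
String 2: 'jzgow' -> sorted: 'gjowz'
Compare sorted forms: 'fkrtv' != 'gjowz'
Anagram: No


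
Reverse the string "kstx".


Input string: 'kstx'
Operation: reverse character order
Original order: 'k' -> 's' -> 't' -> 'x'
Reversed order: 'x' -> 't' -> 's' -> 'k'
Result: xtsk


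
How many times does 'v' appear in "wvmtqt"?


Input string: 'wvmtqt'
Target character: 'v'
Scan each position: s[1]='v'
Matches found at indices: 1
Total: 1


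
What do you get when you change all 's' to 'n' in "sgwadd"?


Input string: 'sgwadd'
Operation: replace 's' with 'n'
Positions of 's': 0
After replacement: ngwadd


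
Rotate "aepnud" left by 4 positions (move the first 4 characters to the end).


Input: 'aepnud', shift = 4
Operation: split at index 4 and swap parts
Front part s[0:4] = 'aepn'
Back part s[4:] = 'ud'
Rotated = back + front = 'ud' + 'aepn'
Result: udaepn


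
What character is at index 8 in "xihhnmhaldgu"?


Input string: 'xihhnmhaldgu'
Operation: get character at index 8
Index mapping: s[0]='x', s[1]='i', s[2]='h', s[3]='h', s[4]='n', s[5]='m', s[6]='h', s[7]='a', s[8]='l'
Result: 'l'


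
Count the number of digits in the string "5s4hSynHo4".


Input string: '5s4hSynHo4'
Operation: count digit characters (0-9)
Scan: '5'(digit), 's', '4'(digit), 'h', 'S', 'y', 'n', 'H', 'o', '4'(digit)
Digits found: 3
Result: 3


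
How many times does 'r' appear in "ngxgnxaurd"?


Input string: 'ngxgnxaurd'
Target character: 'r'
Scan each position: s[8]='r'
Matches found at indices: 8
Total: 1


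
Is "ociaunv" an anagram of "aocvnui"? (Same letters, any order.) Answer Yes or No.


String 1: 'aocvnui' -> sorted: 'acinouv'
String 2: 'ociaunv' -> sorted: 'acinouv'
Compare sorted forms: 'acinouv' == 'acinouv'
Anagram: Yes


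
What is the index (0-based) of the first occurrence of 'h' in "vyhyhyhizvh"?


Input string: 'vyhyhyhizvh'
Target: 'h'
Scanning left to right: s[0]='v', s[1]='y', s[2]='h'
First match at index: 2


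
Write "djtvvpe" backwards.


Input string: 'djtvvpe'
Operation: reverse character order
Original order: 'd' -> 'j' -> 't' -> 'v' -> 'v' -> 'p' -> 'e'
Reversed order: 'e' -> 'p' -> 'v' -> 'v' -> 't' -> 'j' -> 'd'
Result: epvvtjd
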